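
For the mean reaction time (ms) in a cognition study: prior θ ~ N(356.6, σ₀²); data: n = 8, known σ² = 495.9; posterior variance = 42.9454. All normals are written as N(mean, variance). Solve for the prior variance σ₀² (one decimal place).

σ₀² = 139.8

For the Normal–Normal model with known σ², precisions add: τ_n = τ₀ + n/σ².
So 1/σ₀² = 1/42.9454 − 8/495.9 = 0.023285 − 0.016132 = 0.007153.
Hence σ₀² = 1/0.007153 ≈ 139.8.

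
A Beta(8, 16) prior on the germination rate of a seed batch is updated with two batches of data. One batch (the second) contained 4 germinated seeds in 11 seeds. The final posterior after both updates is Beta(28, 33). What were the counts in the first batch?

Sequential conjugate updates are equivalent to a single update on the pooled data, so total successes = posterior α − prior α and total failures = posterior β − prior β.
Total across both batches: 28−8=20 germinated seeds, 33−16=17 non-germinating seeds.
Subtract the second batch: 20−4=16 germinated seeds and 17−7=10 non-germinating seeds.

16 germinated seeds and 10 non-germinating seeds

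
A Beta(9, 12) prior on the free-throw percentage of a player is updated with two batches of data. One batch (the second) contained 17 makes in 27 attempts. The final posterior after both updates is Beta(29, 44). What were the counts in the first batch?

3 makes and 22 misses

Because Beta–binomial updating is additive in the counts, the combined data contributed (α_post−α_prior, β_post−β_prior) successes and failures.
Total across both batches: 29−9=20 makes, 44−12=32 misses.
Subtract the second batch: 20−17=3 makes and 32−10=22 misses.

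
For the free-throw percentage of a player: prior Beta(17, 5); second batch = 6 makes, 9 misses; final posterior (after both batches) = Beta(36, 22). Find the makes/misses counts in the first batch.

Because Beta–binomial updating is additive in the counts, the combined data contributed (α_post−α_prior, β_post−β_prior) successes and failures.
Total across both batches: 36−17=19 makes, 22−5=17 misses.
Subtract the second batch: 19−6=13 makes and 17−9=8 misses.

13 makes and 8 misses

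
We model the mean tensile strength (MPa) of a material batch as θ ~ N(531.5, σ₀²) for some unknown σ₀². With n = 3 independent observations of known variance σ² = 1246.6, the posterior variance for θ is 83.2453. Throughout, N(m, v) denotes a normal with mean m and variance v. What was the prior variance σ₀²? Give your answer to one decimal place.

Posterior precision equals prior precision plus data precision: 1/σ_n² = 1/σ₀² + n/σ².
So 1/σ₀² = 1/83.2453 − 3/1246.6 = 0.012013 − 0.002407 = 0.009606.
Hence σ₀² = 1/0.009606 ≈ 104.1.

σ₀² = 104.1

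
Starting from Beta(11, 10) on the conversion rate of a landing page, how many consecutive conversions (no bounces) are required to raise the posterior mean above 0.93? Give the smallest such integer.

After k conversions and 0 bounces the posterior is Beta(11+k, 10), with mean (11+k)/(11+10+k).
Set (11+k)/(21+k) > 0.93 and solve: k > (0.93·21 − 11)/(1 − 0.93) = 121.857.
The smallest integer exceeding 121.857 is 122, and checking k=122: (133)/(143) = 0.9301 > 0.93.

k = 122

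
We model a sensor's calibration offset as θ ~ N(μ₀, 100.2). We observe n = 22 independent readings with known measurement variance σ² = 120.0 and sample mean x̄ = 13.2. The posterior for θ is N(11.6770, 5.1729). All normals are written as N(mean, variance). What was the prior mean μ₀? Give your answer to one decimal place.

μ₀ = -16.3

With known observation variance, the Normal–Normal posterior has precision τ_n = τ₀ + n/σ² and mean μ_n = (τ₀μ₀ + (n/σ²)x̄)/τ_n.
Here τ₀ = 1/100.2 = 0.009980 and τ_data = 22/120.0 = 0.183333, so τ_n = 0.193313.
Rearranging for μ₀: μ₀ = (μ_n·τ_n − τ_data·x̄)/τ₀ = (11.6770·0.193313 − 0.183333·13.2) / 0.009980 = -0.162680/0.009980 ≈ -16.3.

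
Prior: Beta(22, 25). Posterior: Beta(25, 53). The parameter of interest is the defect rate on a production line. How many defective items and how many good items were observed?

Under Beta–binomial conjugacy the posterior parameters are (α+s, β+f).
Match parameters: s=25−22=3, f=53−25=28.

3 defective items and 28 good items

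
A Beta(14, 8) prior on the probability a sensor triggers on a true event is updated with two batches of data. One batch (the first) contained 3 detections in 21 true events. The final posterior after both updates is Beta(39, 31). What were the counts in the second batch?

Sequential conjugate updates are equivalent to a single update on the pooled data, so total successes = posterior α − prior α and total failures = posterior β − prior β.
Total across both batches: 39−14=25 detections, 31−8=23 misses.
Subtract the first batch: 25−3=22 detections and 23−18=5 misses.

22 detections and 5 misses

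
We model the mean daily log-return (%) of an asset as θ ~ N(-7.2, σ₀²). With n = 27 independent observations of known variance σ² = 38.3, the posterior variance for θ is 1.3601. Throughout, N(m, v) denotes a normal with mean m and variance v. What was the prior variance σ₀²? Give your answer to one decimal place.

For the Normal–Normal model with known σ², precisions add: τ_n = τ₀ + n/σ².
So 1/σ₀² = 1/1.3601 − 27/38.3 = 0.735240 − 0.704961 = 0.030279.
Hence σ₀² = 1/0.030279 ≈ 33.0.

σ₀² = 33.0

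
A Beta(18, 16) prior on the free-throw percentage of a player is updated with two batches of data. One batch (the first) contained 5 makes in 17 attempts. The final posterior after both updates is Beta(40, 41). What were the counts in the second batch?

Because Beta–binomial updating is additive in the counts, the combined data contributed (α_post−α_prior, β_post−β_prior) successes and failures.
Total across both batches: 40−18=22 makes, 41−16=25 misses.
Subtract the first batch: 22−5=17 makes and 25−12=13 misses.

17 makes and 13 misses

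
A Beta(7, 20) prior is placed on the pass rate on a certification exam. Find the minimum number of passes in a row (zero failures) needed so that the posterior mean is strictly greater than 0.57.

After k passes and 0 failures the posterior is Beta(7+k, 20), with mean (7+k)/(7+20+k).
Set (7+k)/(27+k) > 0.57 and solve: k > (0.57·27 − 7)/(1 − 0.57) = 19.512.
The smallest integer exceeding 19.512 is 20.

k = 20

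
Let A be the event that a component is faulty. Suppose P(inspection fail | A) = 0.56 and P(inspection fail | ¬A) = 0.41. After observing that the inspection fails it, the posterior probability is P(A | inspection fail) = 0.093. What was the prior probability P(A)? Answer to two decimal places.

P(A) = 0.07

In odds form, posterior odds = prior odds × likelihood ratio, so prior odds = posterior odds ÷ LR.
Posterior odds = 0.093/(1−0.093) = 0.1025. LR = 0.56/0.41 = 1.3659.
Prior odds = 0.1025/1.3659 = 0.0750, so P(A) = 0.0750/(1+0.0750) ≈ 0.07.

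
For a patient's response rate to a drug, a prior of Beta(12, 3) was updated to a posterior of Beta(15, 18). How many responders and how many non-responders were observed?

3 responders and 15 non-responders

A Beta(a, b) prior with s successes and f failures in binomial data gives a Beta(a+s, b+f) posterior.
Match parameters: s=15−12=3, f=18−3=15.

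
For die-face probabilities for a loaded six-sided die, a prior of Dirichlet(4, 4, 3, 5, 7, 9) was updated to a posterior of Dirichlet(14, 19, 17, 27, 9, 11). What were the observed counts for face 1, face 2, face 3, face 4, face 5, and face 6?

For a Dirichlet(α) prior with multinomial counts c, the posterior is Dirichlet(α + c) componentwise.
Counts are posterior − prior componentwise: 14−4=10, 19−4=15, 17−3=14, 27−5=22, 9−7=2, 11−9=2.

counts (10, 15, 14, 22, 2, 2)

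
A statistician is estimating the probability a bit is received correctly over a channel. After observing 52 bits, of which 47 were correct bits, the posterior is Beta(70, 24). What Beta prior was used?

Beta(23, 19)

A Beta(α, β) prior with s successes and f failures in binomial data gives a Beta(α+s, β+f) posterior.
Subtract the data counts: 70−47=23, 24−5=19.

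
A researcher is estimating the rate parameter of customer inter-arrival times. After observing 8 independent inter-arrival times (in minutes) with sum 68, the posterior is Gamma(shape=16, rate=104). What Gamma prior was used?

Gamma–exponential conjugacy: posterior shape = α + n, posterior rate = β + Σtᵢ.
So α = 16 − 8 = 8 and β = 104 − 68 = 36.

Gamma(shape=8, rate=36)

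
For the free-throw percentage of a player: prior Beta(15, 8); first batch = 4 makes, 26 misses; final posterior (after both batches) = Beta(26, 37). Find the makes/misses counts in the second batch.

Sequential conjugate updates are equivalent to a single update on the pooled data, so total successes = posterior α − prior α and total failures = posterior β − prior β.
Total across both batches: 26−15=11 makes, 37−8=29 misses.
Subtract the first batch: 11−4=7 makes and 29−26=3 misses.

7 makes and 3 misses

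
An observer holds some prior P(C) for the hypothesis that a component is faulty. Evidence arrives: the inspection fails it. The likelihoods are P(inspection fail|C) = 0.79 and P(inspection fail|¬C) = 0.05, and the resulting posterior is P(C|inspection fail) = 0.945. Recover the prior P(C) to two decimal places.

P(C) = 0.52

In odds form, posterior odds = prior odds × likelihood ratio, so prior odds = posterior odds ÷ LR.
Posterior odds = 0.945/(1−0.945) = 17.1818. LR = 0.79/0.05 = 15.8000.
Prior odds = 17.1818/15.8000 = 1.0875, so P(C) = 1.0875/(1+1.0875) ≈ 0.52.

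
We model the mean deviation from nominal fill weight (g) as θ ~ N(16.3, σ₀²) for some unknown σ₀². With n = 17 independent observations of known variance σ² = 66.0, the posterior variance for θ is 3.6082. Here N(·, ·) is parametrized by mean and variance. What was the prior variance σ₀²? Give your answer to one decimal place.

For the Normal–Normal model with known σ², precisions add: τ_n = τ₀ + n/σ².
So 1/σ₀² = 1/3.6082 − 17/66.0 = 0.277146 − 0.257576 = 0.019570.
Hence σ₀² = 1/0.019570 ≈ 51.1.

σ₀² = 51.1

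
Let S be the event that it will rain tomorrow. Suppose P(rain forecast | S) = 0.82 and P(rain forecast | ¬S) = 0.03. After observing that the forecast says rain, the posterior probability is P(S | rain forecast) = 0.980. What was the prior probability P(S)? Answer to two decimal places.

P(S) = 0.64

In odds form, posterior odds = prior odds × likelihood ratio, so prior odds = posterior odds ÷ LR.
Posterior odds = 0.980/(1−0.980) = 49.0000. LR = 0.82/0.03 = 27.3333.
Prior odds = 49.0000/27.3333 = 1.7927, so P(S) = 1.7927/(1+1.7927) ≈ 0.64.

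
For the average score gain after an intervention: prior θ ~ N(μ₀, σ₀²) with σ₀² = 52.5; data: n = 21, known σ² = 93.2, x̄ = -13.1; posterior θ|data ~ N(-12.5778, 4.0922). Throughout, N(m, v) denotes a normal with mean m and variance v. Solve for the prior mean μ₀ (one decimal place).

μ₀ = -6.4

With known observation variance, the Normal–Normal posterior has precision τ_n = τ₀ + n/σ² and mean μ_n = (τ₀μ₀ + (n/σ²)x̄)/τ_n.
Here τ₀ = 1/52.5 = 0.019048 and τ_data = 21/93.2 = 0.225322, so τ_n = 0.244370.
Rearranging for μ₀: μ₀ = (μ_n·τ_n − τ_data·x̄)/τ₀ = (-12.5778·0.244370 − 0.225322·-13.1) / 0.019048 = -0.121919/0.019048 ≈ -6.4.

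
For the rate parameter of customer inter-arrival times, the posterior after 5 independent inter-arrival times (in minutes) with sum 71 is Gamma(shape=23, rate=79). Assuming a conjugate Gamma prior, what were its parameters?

Gamma(shape=18, rate=8)

Gamma–exponential conjugacy: posterior shape = α + n, posterior rate = β + Σtᵢ.
So α = 23 − 5 = 18 and β = 79 − 71 = 8.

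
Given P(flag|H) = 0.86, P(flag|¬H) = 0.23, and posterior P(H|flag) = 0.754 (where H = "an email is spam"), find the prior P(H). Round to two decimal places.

P(H) = 0.45

In odds form, posterior odds = prior odds × likelihood ratio, so prior odds = posterior odds ÷ LR.
Posterior odds = 0.754/(1−0.754) = 3.0650. LR = 0.86/0.23 = 3.7391.
Prior odds = 3.0650/3.7391 = 0.8197, so P(H) = 0.8197/(1+0.8197) ≈ 0.45.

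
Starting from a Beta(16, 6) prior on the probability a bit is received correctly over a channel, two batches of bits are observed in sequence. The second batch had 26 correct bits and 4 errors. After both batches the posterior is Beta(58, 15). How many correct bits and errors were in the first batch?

16 correct bits and 5 errors

Sequential conjugate updates are equivalent to a single update on the pooled data, so total successes = posterior α − prior α and total failures = posterior β − prior β.
Total across both batches: 58−16=42 correct bits, 15−6=9 errors.
Subtract the second batch: 42−26=16 correct bits and 9−4=5 errors.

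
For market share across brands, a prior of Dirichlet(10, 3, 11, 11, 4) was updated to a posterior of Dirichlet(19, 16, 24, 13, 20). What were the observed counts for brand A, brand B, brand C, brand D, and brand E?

For a Dirichlet(α) prior with multinomial counts c, the posterior is Dirichlet(α + c) componentwise.
Counts are posterior − prior componentwise: 19−10=9, 16−3=13, 24−11=13, 13−11=2, 20−4=16.

counts (9, 13, 13, 2, 16)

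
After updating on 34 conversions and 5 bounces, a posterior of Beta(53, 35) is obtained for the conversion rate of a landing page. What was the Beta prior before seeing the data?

A Beta(a, b) prior with s successes and f failures in binomial data gives a Beta(a+s, b+f) posterior.
So a = 53 − 34 = 19 and b = 35 − 5 = 30.

Beta(19, 30)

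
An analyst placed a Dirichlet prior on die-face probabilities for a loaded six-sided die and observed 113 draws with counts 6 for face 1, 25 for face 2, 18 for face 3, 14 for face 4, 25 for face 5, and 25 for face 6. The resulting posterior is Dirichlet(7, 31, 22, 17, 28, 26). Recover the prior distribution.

Dirichlet(1, 6, 4, 3, 3, 1)

For a Dirichlet(α) prior with multinomial counts c, the posterior is Dirichlet(α + c) componentwise.
Subtract each count from the matching posterior parameter: 7−6=1, 31−25=6, 22−18=4, 17−14=3, 28−25=3, 26−25=1.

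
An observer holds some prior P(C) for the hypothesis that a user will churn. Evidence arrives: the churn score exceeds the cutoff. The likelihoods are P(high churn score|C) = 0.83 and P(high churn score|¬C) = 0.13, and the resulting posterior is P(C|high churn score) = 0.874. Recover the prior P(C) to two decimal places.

Bayes' rule in odds form gives O(C|E) = O(C)·[P(E|C)/P(E|¬C)], hence O(C) = O(C|E)/LR.
Posterior odds = 0.874/(1−0.874) = 6.9365. LR = 0.83/0.13 = 6.3846.
Prior odds = 6.9365/6.3846 = 1.0864, so P(C) = 1.0864/(1+1.0864) ≈ 0.52.

P(C) = 0.52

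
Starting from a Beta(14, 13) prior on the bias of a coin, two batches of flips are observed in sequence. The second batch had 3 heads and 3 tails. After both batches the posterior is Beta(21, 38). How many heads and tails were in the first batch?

4 heads and 22 tails

Sequential conjugate updates are equivalent to a single update on the pooled data, so total successes = posterior α − prior α and total failures = posterior β − prior β.
Total across both batches: 21−14=7 heads, 38−13=25 tails.
Subtract the second batch: 7−3=4 heads and 25−3=22 tails.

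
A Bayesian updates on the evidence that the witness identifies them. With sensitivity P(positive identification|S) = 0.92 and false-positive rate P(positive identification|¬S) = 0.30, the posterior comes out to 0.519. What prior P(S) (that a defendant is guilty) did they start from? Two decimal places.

In odds form, posterior odds = prior odds × likelihood ratio, so prior odds = posterior odds ÷ LR.
Posterior odds = 0.519/(1−0.519) = 1.0790. LR = 0.92/0.30 = 3.0667.
Prior odds = 1.0790/3.0667 = 0.3518, so P(S) = 0.3518/(1+0.3518) ≈ 0.26.

P(S) = 0.26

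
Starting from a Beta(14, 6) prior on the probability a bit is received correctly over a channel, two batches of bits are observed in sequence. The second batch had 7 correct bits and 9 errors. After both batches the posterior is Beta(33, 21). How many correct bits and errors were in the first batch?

12 correct bits and 6 errors

Because Beta–binomial updating is additive in the counts, the combined data contributed (α_post−α_prior, β_post−β_prior) successes and failures.
Total across both batches: 33−14=19 correct bits, 21−6=15 errors.
Subtract the second batch: 19−7=12 correct bits and 15−9=6 errors.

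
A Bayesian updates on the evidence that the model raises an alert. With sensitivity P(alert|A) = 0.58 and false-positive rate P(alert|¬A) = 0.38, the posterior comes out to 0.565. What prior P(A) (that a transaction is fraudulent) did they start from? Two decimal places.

In odds form, posterior odds = prior odds × likelihood ratio, so prior odds = posterior odds ÷ LR.
Posterior odds = 0.565/(1−0.565) = 1.2989. LR = 0.58/0.38 = 1.5263.
Prior odds = 1.2989/1.5263 = 0.8510, so P(A) = 0.8510/(1+0.8510) ≈ 0.46.

P(A) = 0.46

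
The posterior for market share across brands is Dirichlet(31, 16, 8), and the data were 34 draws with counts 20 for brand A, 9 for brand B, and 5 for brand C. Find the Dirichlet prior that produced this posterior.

For a Dirichlet(α) prior with multinomial counts c, the posterior is Dirichlet(α + c) componentwise.
Subtract each count from the matching posterior parameter: 31−20=11, 16−9=7, 8−5=3.

Dirichlet(11, 7, 3)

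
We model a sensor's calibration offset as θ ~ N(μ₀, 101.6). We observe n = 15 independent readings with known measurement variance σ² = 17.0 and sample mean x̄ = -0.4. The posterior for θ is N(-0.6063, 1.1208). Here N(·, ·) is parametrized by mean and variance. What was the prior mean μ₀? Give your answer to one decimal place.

μ₀ = -19.1

With known observation variance, the Normal–Normal posterior has precision τ_n = τ₀ + n/σ² and mean μ_n = (τ₀μ₀ + (n/σ²)x̄)/τ_n.
Here τ₀ = 1/101.6 = 0.009843 and τ_data = 15/17.0 = 0.882353, so τ_n = 0.892196.
Rearranging for μ₀: μ₀ = (μ_n·τ_n − τ_data·x̄)/τ₀ = (-0.6063·0.892196 − 0.882353·-0.4) / 0.009843 = -0.187997/0.009843 ≈ -19.1.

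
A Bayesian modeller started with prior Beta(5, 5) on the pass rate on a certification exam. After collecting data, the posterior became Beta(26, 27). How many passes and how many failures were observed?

A Beta(a, b) prior with s successes and f failures in binomial data gives a Beta(a+s, b+f) posterior.
So s = 26 − 5 = 21 and f = 27 − 5 = 22.

21 passes and 22 failures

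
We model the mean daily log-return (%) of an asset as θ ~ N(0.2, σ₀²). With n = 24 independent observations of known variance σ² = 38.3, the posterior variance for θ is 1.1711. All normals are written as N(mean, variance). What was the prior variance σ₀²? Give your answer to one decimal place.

σ₀² = 4.4

Posterior precision equals prior precision plus data precision: 1/σ_n² = 1/σ₀² + n/σ².
So 1/σ₀² = 1/1.1711 − 24/38.3 = 0.853898 − 0.626632 = 0.227266.
Hence σ₀² = 1/0.227266 ≈ 4.4.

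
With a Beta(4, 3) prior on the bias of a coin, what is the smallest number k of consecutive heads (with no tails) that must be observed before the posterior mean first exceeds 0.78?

After k heads and 0 tails the posterior is Beta(4+k, 3), with mean (4+k)/(4+3+k).
Set (4+k)/(7+k) > 0.78 and solve: k > (0.78·7 − 4)/(1 − 0.78) = 6.636.
The smallest integer exceeding 6.636 is 7, and checking k=7: (11)/(14) = 0.7857 > 0.78.

k = 7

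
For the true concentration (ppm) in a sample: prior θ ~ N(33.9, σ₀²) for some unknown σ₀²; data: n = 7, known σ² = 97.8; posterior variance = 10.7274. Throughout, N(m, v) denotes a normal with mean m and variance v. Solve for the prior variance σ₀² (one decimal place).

σ₀² = 46.2

Posterior precision equals prior precision plus data precision: 1/σ_n² = 1/σ₀² + n/σ².
So 1/σ₀² = 1/10.7274 − 7/97.8 = 0.093219 − 0.071575 = 0.021644.
Hence σ₀² = 1/0.021644 ≈ 46.2.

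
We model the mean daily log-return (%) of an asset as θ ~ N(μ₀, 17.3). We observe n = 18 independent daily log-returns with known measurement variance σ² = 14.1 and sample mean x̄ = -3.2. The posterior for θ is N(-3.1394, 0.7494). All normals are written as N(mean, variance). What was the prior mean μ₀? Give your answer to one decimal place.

μ₀ = -1.8

The posterior mean is a precision-weighted average: μ_n = (τ₀μ₀ + τ_data·x̄)/(τ₀+τ_data), with τ₀=1/σ₀² and τ_data=n/σ².
Here τ₀ = 1/17.3 = 0.057803 and τ_data = 18/14.1 = 1.276596, so τ_n = 1.334399.
Rearranging for μ₀: μ₀ = (μ_n·τ_n − τ_data·x̄)/τ₀ = (-3.1394·1.334399 − 1.276596·-3.2) / 0.057803 = -0.104105/0.057803 ≈ -1.8.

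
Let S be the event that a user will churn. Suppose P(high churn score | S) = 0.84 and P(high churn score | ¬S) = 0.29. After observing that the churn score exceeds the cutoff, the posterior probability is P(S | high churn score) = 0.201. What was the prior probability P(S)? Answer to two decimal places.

Bayes' rule in odds form gives O(S|E) = O(S)·[P(E|S)/P(E|¬S)], hence O(S) = O(S|E)/LR.
Posterior odds = 0.201/(1−0.201) = 0.2516. LR = 0.84/0.29 = 2.8966.
Prior odds = 0.2516/2.8966 = 0.0869, so P(S) = 0.0869/(1+0.0869) ≈ 0.08.

P(S) = 0.08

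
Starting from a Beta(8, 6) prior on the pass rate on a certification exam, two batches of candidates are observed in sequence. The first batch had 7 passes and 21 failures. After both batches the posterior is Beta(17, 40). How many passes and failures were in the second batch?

2 passes and 13 failures

Sequential conjugate updates are equivalent to a single update on the pooled data, so total successes = posterior α − prior α and total failures = posterior β − prior β.
Total across both batches: 17−8=9 passes, 40−6=34 failures.
Subtract the first batch: 9−7=2 passes and 34−21=13 failures.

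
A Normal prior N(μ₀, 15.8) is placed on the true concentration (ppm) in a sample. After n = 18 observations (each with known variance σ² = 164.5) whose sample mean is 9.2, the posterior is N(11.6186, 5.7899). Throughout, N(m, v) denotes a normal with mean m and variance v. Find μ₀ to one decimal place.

The posterior mean is a precision-weighted average: μ_n = (τ₀μ₀ + τ_data·x̄)/(τ₀+τ_data), with τ₀=1/σ₀² and τ_data=n/σ².
Here τ₀ = 1/15.8 = 0.063291 and τ_data = 18/164.5 = 0.109422, so τ_n = 0.172713.
Rearranging for μ₀: μ₀ = (μ_n·τ_n − τ_data·x̄)/τ₀ = (11.6186·0.172713 − 0.109422·9.2) / 0.063291 = 1.000001/0.063291 ≈ 15.8.

μ₀ = 15.8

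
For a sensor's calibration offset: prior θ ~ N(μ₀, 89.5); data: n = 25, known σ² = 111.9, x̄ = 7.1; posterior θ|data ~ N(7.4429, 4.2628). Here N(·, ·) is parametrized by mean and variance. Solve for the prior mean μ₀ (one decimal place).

With known observation variance, the Normal–Normal posterior has precision τ_n = τ₀ + n/σ² and mean μ_n = (τ₀μ₀ + (n/σ²)x̄)/τ_n.
Here τ₀ = 1/89.5 = 0.011173 and τ_data = 25/111.9 = 0.223414, so τ_n = 0.234587.
Rearranging for μ₀: μ₀ = (μ_n·τ_n − τ_data·x̄)/τ₀ = (7.4429·0.234587 − 0.223414·7.1) / 0.011173 = 0.159768/0.011173 ≈ 14.3.

μ₀ = 14.3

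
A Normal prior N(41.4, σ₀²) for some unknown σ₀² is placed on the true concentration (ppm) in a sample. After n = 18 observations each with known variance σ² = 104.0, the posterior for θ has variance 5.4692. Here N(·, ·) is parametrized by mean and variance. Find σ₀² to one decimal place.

σ₀² = 102.4

For the Normal–Normal model with known σ², precisions add: τ_n = τ₀ + n/σ².
So 1/σ₀² = 1/5.4692 − 18/104.0 = 0.182842 − 0.173077 = 0.009765.
Hence σ₀² = 1/0.009765 ≈ 102.4.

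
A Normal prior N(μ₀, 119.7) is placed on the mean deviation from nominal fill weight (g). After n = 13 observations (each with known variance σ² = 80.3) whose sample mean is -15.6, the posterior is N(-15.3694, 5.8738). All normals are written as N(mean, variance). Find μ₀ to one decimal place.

μ₀ = -10.9

The posterior mean is a precision-weighted average: μ_n = (τ₀μ₀ + τ_data·x̄)/(τ₀+τ_data), with τ₀=1/σ₀² and τ_data=n/σ².
Here τ₀ = 1/119.7 = 0.008354 and τ_data = 13/80.3 = 0.161893, so τ_n = 0.170247.
Rearranging for μ₀: μ₀ = (μ_n·τ_n − τ_data·x̄)/τ₀ = (-15.3694·0.170247 − 0.161893·-15.6) / 0.008354 = -0.091063/0.008354 ≈ -10.9.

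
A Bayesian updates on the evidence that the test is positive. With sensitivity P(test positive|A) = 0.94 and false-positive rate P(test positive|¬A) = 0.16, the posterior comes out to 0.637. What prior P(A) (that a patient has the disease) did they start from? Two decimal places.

In odds form, posterior odds = prior odds × likelihood ratio, so prior odds = posterior odds ÷ LR.
Posterior odds = 0.637/(1−0.637) = 1.7548. LR = 0.94/0.16 = 5.8750.
Prior odds = 1.7548/5.8750 = 0.2987, so P(A) = 0.2987/(1+0.2987) ≈ 0.23.

P(A) = 0.23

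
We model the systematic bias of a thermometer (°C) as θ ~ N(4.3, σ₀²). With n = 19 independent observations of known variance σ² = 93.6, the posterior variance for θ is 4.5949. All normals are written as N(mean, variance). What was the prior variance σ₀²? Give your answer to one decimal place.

σ₀² = 68.3

Posterior precision equals prior precision plus data precision: 1/σ_n² = 1/σ₀² + n/σ².
So 1/σ₀² = 1/4.5949 − 19/93.6 = 0.217633 − 0.202991 = 0.014642.
Hence σ₀² = 1/0.014642 ≈ 68.3.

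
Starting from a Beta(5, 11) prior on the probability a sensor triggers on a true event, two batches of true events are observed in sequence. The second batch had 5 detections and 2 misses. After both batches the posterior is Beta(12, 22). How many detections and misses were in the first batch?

2 detections and 9 misses

Because Beta–binomial updating is additive in the counts, the combined data contributed (α_post−α_prior, β_post−β_prior) successes and failures.
Total across both batches: 12−5=7 detections, 22−11=11 misses.
Subtract the second batch: 7−5=2 detections and 11−2=9 misses.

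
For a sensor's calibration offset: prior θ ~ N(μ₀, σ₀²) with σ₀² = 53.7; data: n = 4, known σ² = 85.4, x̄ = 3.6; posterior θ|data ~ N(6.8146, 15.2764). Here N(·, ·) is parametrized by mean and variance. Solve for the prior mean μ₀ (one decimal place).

With known observation variance, the Normal–Normal posterior has precision τ_n = τ₀ + n/σ² and mean μ_n = (τ₀μ₀ + (n/σ²)x̄)/τ_n.
Here τ₀ = 1/53.7 = 0.018622 and τ_data = 4/85.4 = 0.046838, so τ_n = 0.065460.
Rearranging for μ₀: μ₀ = (μ_n·τ_n − τ_data·x̄)/τ₀ = (6.8146·0.065460 − 0.046838·3.6) / 0.018622 = 0.277467/0.018622 ≈ 14.9.

μ₀ = 14.9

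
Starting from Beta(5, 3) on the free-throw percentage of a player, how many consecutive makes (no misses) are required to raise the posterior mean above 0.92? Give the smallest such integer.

After k makes and 0 misses the posterior is Beta(5+k, 3), with mean (5+k)/(5+3+k).
Set (5+k)/(8+k) > 0.92 and solve: k > (0.92·8 − 5)/(1 − 0.92) = 29.500.
The smallest integer exceeding 29.500 is 30, and checking k=30: (35)/(38) = 0.9211 > 0.92.

k = 30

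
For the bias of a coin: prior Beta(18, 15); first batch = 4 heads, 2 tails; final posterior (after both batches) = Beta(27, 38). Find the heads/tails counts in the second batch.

5 heads and 21 tails

Because Beta–binomial updating is additive in the counts, the combined data contributed (α_post−α_prior, β_post−β_prior) successes and failures.
Total across both batches: 27−18=9 heads, 38−15=23 tails.
Subtract the first batch: 9−4=5 heads and 23−2=21 tails.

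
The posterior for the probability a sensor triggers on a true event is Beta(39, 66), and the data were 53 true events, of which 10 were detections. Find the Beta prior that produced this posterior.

Beta(29, 23)

Under Beta–binomial conjugacy the posterior parameters are (a+s, b+f).
So a = 39 − 10 = 29 and b = 66 − 43 = 23.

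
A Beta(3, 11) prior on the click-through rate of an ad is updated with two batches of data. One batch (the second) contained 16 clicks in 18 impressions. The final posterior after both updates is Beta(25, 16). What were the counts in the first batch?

Sequential conjugate updates are equivalent to a single update on the pooled data, so total successes = posterior α − prior α and total failures = posterior β − prior β.
Total across both batches: 25−3=22 clicks, 16−11=5 non-clicks.
Subtract the second batch: 22−16=6 clicks and 5−2=3 non-clicks.

6 clicks and 3 non-clicks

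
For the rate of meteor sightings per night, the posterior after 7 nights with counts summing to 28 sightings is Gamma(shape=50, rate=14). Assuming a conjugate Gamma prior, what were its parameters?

A Gamma(α, β) prior (rate parametrization) on a Poisson rate with n observations summing to S gives posterior Gamma(α+S, β+n).
So α = 50 − 28 = 22 and β = 14 − 7 = 7.

Gamma(shape=22, rate=7)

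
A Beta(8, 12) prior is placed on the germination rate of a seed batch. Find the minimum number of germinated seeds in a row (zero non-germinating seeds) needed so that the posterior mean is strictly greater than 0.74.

k = 27

After k germinated seeds and 0 non-germinating seeds the posterior is Beta(8+k, 12), with mean (8+k)/(8+12+k).
Set (8+k)/(20+k) > 0.74 and solve: k > (0.74·20 − 8)/(1 − 0.74) = 26.154.
The smallest integer exceeding 26.154 is 27.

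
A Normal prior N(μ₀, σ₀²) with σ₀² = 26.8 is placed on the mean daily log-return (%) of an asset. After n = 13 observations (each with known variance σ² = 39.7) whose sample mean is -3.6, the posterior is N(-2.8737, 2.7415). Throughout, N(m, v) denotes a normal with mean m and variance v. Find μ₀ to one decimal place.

With known observation variance, the Normal–Normal posterior has precision τ_n = τ₀ + n/σ² and mean μ_n = (τ₀μ₀ + (n/σ²)x̄)/τ_n.
Here τ₀ = 1/26.8 = 0.037313 and τ_data = 13/39.7 = 0.327456, so τ_n = 0.364769.
Rearranging for μ₀: μ₀ = (μ_n·τ_n − τ_data·x̄)/τ₀ = (-2.8737·0.364769 − 0.327456·-3.6) / 0.037313 = 0.130605/0.037313 ≈ 3.5.

μ₀ = 3.5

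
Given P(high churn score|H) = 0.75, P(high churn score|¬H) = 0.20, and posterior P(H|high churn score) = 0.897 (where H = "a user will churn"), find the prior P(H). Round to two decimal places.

P(H) = 0.70

In odds form, posterior odds = prior odds × likelihood ratio, so prior odds = posterior odds ÷ LR.
Posterior odds = 0.897/(1−0.897) = 8.7087. LR = 0.75/0.20 = 3.7500.
Prior odds = 8.7087/3.7500 = 2.3223, so P(H) = 2.3223/(1+2.3223) ≈ 0.70.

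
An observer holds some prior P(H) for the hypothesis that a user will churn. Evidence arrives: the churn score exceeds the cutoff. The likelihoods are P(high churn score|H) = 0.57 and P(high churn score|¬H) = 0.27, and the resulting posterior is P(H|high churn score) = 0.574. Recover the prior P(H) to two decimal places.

P(H) = 0.39

Bayes' rule in odds form gives O(H|E) = O(H)·[P(E|H)/P(E|¬H)], hence O(H) = O(H|E)/LR.
Posterior odds = 0.574/(1−0.574) = 1.3474. LR = 0.57/0.27 = 2.1111.
Prior odds = 1.3474/2.1111 = 0.6382, so P(H) = 0.6382/(1+0.6382) ≈ 0.39.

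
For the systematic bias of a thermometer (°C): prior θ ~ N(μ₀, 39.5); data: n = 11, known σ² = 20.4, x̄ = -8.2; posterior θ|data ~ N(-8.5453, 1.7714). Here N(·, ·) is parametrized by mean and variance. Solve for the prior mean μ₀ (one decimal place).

The posterior mean is a precision-weighted average: μ_n = (τ₀μ₀ + τ_data·x̄)/(τ₀+τ_data), with τ₀=1/σ₀² and τ_data=n/σ².
Here τ₀ = 1/39.5 = 0.025316 and τ_data = 11/20.4 = 0.539216, so τ_n = 0.564532.
Rearranging for μ₀: μ₀ = (μ_n·τ_n − τ_data·x̄)/τ₀ = (-8.5453·0.564532 − 0.539216·-8.2) / 0.025316 = -0.402524/0.025316 ≈ -15.9.

μ₀ = -15.9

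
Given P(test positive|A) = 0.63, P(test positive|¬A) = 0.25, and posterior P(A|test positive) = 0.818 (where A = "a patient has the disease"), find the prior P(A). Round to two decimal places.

P(A) = 0.64

Bayes' rule in odds form gives O(A|E) = O(A)·[P(E|A)/P(E|¬A)], hence O(A) = O(A|E)/LR.
Posterior odds = 0.818/(1−0.818) = 4.4945. LR = 0.63/0.25 = 2.5200.
Prior odds = 4.4945/2.5200 = 1.7835, so P(A) = 1.7835/(1+1.7835) ≈ 0.64.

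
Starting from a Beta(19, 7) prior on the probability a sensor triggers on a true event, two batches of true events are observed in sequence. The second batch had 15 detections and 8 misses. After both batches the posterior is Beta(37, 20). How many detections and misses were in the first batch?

Because Beta–binomial updating is additive in the counts, the combined data contributed (α_post−α_prior, β_post−β_prior) successes and failures.
Total across both batches: 37−19=18 detections, 20−7=13 misses.
Subtract the second batch: 18−15=3 detections and 13−8=5 misses.

3 detections and 5 misses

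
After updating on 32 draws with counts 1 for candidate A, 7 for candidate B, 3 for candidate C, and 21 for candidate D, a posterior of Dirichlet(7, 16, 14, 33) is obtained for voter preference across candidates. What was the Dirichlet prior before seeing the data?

For a Dirichlet(α) prior with multinomial counts c, the posterior is Dirichlet(α + c) componentwise.
Subtract each count from the matching posterior parameter: 7−1=6, 16−7=9, 14−3=11, 33−21=12.

Dirichlet(6, 9, 11, 12)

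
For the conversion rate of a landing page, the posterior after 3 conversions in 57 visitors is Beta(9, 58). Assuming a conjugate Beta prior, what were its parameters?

Beta is conjugate to the binomial likelihood: posterior = Beta(a+s, b+f).
Subtract the data counts: 9−3=6, 58−54=4.

Beta(6, 4)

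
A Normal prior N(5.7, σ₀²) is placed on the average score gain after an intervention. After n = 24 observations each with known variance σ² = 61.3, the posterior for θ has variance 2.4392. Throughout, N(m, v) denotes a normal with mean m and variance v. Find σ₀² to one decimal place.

σ₀² = 54.2

For the Normal–Normal model with known σ², precisions add: τ_n = τ₀ + n/σ².
So 1/σ₀² = 1/2.4392 − 24/61.3 = 0.409970 − 0.391517 = 0.018453.
Hence σ₀² = 1/0.018453 ≈ 54.2.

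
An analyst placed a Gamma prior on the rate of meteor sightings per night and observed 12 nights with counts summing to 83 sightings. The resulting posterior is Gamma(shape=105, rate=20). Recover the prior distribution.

Gamma(shape=22, rate=8)

A Gamma(α, β) prior (rate parametrization) on a Poisson rate with n observations summing to S gives posterior Gamma(α+S, β+n).
So α = 105 − 83 = 22 and β = 20 − 12 = 8.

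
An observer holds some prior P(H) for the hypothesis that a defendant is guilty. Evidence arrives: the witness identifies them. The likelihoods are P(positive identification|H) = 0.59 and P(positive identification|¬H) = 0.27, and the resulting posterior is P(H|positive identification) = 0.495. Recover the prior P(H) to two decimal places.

Bayes' rule in odds form gives O(H|E) = O(H)·[P(E|H)/P(E|¬H)], hence O(H) = O(H|E)/LR.
Posterior odds = 0.495/(1−0.495) = 0.9802. LR = 0.59/0.27 = 2.1852.
Prior odds = 0.9802/2.1852 = 0.4486, so P(H) = 0.4486/(1+0.4486) ≈ 0.31.

P(H) = 0.31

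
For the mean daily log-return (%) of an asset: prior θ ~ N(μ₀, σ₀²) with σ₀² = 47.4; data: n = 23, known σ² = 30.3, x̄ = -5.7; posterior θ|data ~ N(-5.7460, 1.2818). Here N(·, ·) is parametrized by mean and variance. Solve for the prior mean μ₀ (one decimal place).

The posterior mean is a precision-weighted average: μ_n = (τ₀μ₀ + τ_data·x̄)/(τ₀+τ_data), with τ₀=1/σ₀² and τ_data=n/σ².
Here τ₀ = 1/47.4 = 0.021097 and τ_data = 23/30.3 = 0.759076, so τ_n = 0.780173.
Rearranging for μ₀: μ₀ = (μ_n·τ_n − τ_data·x̄)/τ₀ = (-5.7460·0.780173 − 0.759076·-5.7) / 0.021097 = -0.156141/0.021097 ≈ -7.4.

μ₀ = -7.4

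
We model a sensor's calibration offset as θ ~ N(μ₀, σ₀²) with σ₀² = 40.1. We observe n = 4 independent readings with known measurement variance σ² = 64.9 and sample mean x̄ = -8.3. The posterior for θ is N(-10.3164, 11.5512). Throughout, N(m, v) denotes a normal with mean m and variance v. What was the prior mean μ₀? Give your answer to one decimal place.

With known observation variance, the Normal–Normal posterior has precision τ_n = τ₀ + n/σ² and mean μ_n = (τ₀μ₀ + (n/σ²)x̄)/τ_n.
Here τ₀ = 1/40.1 = 0.024938 and τ_data = 4/64.9 = 0.061633, so τ_n = 0.086571.
Rearranging for μ₀: μ₀ = (μ_n·τ_n − τ_data·x̄)/τ₀ = (-10.3164·0.086571 − 0.061633·-8.3) / 0.024938 = -0.381547/0.024938 ≈ -15.3.

μ₀ = -15.3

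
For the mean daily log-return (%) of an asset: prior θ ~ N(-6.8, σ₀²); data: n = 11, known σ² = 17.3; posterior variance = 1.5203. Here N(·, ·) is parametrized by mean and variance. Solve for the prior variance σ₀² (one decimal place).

σ₀² = 45.6

Posterior precision equals prior precision plus data precision: 1/σ_n² = 1/σ₀² + n/σ².
So 1/σ₀² = 1/1.5203 − 11/17.3 = 0.657765 − 0.635838 = 0.021927.
Hence σ₀² = 1/0.021927 ≈ 45.6.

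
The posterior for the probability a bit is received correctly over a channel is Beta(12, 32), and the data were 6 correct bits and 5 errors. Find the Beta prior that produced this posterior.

Beta(6, 27)

Under Beta–binomial conjugacy the posterior parameters are (a+s, b+f).
So a = 12 − 6 = 6 and b = 32 − 5 = 27.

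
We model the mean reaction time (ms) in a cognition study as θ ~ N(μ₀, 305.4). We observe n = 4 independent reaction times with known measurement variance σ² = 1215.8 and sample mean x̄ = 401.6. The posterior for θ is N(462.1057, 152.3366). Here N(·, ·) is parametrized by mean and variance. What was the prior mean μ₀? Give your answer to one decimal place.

μ₀ = 522.9

With known observation variance, the Normal–Normal posterior has precision τ_n = τ₀ + n/σ² and mean μ_n = (τ₀μ₀ + (n/σ²)x̄)/τ_n.
Here τ₀ = 1/305.4 = 0.003274 and τ_data = 4/1215.8 = 0.003290, so τ_n = 0.006564.
Rearranging for μ₀: μ₀ = (μ_n·τ_n − τ_data·x̄)/τ₀ = (462.1057·0.006564 − 0.003290·401.6) / 0.003274 = 1.711998/0.003274 ≈ 522.9.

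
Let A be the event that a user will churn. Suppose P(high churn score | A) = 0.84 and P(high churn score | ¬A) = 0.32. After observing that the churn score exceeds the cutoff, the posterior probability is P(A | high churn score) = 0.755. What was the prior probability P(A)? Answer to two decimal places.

P(A) = 0.54

Bayes' rule in odds form gives O(A|E) = O(A)·[P(E|A)/P(E|¬A)], hence O(A) = O(A|E)/LR.
Posterior odds = 0.755/(1−0.755) = 3.0816. LR = 0.84/0.32 = 2.6250.
Prior odds = 3.0816/2.6250 = 1.1739, so P(A) = 1.1739/(1+1.1739) ≈ 0.54.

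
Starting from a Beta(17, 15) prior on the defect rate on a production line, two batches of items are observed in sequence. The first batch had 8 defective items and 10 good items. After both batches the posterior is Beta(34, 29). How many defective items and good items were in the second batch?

9 defective items and 4 good items

Sequential conjugate updates are equivalent to a single update on the pooled data, so total successes = posterior α − prior α and total failures = posterior β − prior β.
Total across both batches: 34−17=17 defective items, 29−15=14 good items.
Subtract the first batch: 17−8=9 defective items and 14−10=4 good items.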